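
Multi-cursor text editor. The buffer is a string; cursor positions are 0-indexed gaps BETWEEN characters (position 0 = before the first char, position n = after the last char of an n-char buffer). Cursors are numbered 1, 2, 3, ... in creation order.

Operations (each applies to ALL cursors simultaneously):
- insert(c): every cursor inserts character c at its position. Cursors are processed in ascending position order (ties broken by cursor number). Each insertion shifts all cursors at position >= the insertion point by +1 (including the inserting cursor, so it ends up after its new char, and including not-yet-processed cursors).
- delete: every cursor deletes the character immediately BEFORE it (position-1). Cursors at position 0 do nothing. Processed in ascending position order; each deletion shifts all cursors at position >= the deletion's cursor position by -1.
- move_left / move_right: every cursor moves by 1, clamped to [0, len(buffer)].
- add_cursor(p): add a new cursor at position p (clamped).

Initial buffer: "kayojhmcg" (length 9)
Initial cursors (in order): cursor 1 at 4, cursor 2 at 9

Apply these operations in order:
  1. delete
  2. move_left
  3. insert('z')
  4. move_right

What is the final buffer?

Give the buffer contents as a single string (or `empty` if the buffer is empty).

Answer: kazyjhmzc

Derivation:
After op 1 (delete): buffer="kayjhmc" (len 7), cursors c1@3 c2@7, authorship .......
After op 2 (move_left): buffer="kayjhmc" (len 7), cursors c1@2 c2@6, authorship .......
After op 3 (insert('z')): buffer="kazyjhmzc" (len 9), cursors c1@3 c2@8, authorship ..1....2.
After op 4 (move_right): buffer="kazyjhmzc" (len 9), cursors c1@4 c2@9, authorship ..1....2.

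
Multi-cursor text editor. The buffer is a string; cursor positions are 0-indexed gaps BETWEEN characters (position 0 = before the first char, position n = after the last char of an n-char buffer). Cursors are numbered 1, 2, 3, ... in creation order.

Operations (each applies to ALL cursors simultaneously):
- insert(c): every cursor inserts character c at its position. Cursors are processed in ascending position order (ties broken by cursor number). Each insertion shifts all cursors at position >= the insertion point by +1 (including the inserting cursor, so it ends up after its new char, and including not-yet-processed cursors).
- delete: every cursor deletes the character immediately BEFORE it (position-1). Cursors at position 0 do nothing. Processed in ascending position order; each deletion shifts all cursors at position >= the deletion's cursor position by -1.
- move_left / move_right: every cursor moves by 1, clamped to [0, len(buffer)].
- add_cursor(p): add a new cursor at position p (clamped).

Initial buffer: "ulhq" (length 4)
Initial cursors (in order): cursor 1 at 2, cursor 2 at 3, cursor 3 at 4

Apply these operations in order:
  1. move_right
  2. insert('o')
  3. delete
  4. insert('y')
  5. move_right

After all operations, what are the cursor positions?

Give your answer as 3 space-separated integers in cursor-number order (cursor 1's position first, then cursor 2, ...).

Answer: 5 7 7

Derivation:
After op 1 (move_right): buffer="ulhq" (len 4), cursors c1@3 c2@4 c3@4, authorship ....
After op 2 (insert('o')): buffer="ulhoqoo" (len 7), cursors c1@4 c2@7 c3@7, authorship ...1.23
After op 3 (delete): buffer="ulhq" (len 4), cursors c1@3 c2@4 c3@4, authorship ....
After op 4 (insert('y')): buffer="ulhyqyy" (len 7), cursors c1@4 c2@7 c3@7, authorship ...1.23
After op 5 (move_right): buffer="ulhyqyy" (len 7), cursors c1@5 c2@7 c3@7, authorship ...1.23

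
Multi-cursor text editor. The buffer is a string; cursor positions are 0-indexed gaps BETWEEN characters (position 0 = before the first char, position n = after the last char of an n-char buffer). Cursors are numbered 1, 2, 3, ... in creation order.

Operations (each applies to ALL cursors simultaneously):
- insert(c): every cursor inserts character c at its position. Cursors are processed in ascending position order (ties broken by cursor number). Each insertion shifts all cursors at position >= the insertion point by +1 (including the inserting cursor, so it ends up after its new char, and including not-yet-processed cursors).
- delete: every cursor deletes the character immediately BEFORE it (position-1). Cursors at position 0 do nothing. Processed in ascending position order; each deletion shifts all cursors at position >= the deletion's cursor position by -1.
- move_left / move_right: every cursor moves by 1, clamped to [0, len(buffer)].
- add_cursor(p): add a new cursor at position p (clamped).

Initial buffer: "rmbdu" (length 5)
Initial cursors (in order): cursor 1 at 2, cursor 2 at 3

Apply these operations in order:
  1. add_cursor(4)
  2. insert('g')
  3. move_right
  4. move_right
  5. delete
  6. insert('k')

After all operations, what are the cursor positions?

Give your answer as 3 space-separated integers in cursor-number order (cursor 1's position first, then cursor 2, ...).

After op 1 (add_cursor(4)): buffer="rmbdu" (len 5), cursors c1@2 c2@3 c3@4, authorship .....
After op 2 (insert('g')): buffer="rmgbgdgu" (len 8), cursors c1@3 c2@5 c3@7, authorship ..1.2.3.
After op 3 (move_right): buffer="rmgbgdgu" (len 8), cursors c1@4 c2@6 c3@8, authorship ..1.2.3.
After op 4 (move_right): buffer="rmgbgdgu" (len 8), cursors c1@5 c2@7 c3@8, authorship ..1.2.3.
After op 5 (delete): buffer="rmgbd" (len 5), cursors c1@4 c2@5 c3@5, authorship ..1..
After op 6 (insert('k')): buffer="rmgbkdkk" (len 8), cursors c1@5 c2@8 c3@8, authorship ..1.1.23

Answer: 5 8 8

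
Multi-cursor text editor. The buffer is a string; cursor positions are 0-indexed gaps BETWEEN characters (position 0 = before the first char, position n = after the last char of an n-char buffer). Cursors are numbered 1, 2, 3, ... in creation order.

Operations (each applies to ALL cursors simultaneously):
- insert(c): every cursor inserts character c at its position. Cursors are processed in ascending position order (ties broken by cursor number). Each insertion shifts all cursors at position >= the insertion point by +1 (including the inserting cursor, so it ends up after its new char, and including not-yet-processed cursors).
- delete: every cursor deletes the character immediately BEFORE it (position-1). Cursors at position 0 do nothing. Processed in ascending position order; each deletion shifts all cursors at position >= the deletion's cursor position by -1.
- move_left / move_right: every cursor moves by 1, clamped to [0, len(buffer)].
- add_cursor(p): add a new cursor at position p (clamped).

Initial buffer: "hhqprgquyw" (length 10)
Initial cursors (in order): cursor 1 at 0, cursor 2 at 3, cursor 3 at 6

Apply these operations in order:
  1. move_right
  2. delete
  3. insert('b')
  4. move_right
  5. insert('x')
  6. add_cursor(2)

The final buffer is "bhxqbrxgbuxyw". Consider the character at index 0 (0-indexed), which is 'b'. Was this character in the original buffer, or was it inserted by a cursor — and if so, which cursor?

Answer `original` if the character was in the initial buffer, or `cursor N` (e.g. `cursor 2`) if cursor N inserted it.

Answer: cursor 1

Derivation:
After op 1 (move_right): buffer="hhqprgquyw" (len 10), cursors c1@1 c2@4 c3@7, authorship ..........
After op 2 (delete): buffer="hqrguyw" (len 7), cursors c1@0 c2@2 c3@4, authorship .......
After op 3 (insert('b')): buffer="bhqbrgbuyw" (len 10), cursors c1@1 c2@4 c3@7, authorship 1..2..3...
After op 4 (move_right): buffer="bhqbrgbuyw" (len 10), cursors c1@2 c2@5 c3@8, authorship 1..2..3...
After op 5 (insert('x')): buffer="bhxqbrxgbuxyw" (len 13), cursors c1@3 c2@7 c3@11, authorship 1.1.2.2.3.3..
After op 6 (add_cursor(2)): buffer="bhxqbrxgbuxyw" (len 13), cursors c4@2 c1@3 c2@7 c3@11, authorship 1.1.2.2.3.3..
Authorship (.=original, N=cursor N): 1 . 1 . 2 . 2 . 3 . 3 . .
Index 0: author = 1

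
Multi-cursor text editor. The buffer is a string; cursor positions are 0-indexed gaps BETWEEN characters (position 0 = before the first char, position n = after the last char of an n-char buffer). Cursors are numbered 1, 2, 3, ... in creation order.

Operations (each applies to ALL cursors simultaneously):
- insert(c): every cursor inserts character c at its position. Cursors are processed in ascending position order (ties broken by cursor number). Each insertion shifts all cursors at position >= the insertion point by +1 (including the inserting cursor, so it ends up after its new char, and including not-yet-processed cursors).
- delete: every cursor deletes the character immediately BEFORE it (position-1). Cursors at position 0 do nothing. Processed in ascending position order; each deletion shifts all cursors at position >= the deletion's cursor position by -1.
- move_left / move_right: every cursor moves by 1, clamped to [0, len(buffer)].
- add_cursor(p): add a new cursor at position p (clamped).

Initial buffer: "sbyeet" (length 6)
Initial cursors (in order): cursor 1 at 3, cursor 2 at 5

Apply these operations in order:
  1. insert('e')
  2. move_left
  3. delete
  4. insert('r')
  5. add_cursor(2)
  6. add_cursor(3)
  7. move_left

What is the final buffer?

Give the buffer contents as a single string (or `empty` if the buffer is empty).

Answer: sbreeret

Derivation:
After op 1 (insert('e')): buffer="sbyeeeet" (len 8), cursors c1@4 c2@7, authorship ...1..2.
After op 2 (move_left): buffer="sbyeeeet" (len 8), cursors c1@3 c2@6, authorship ...1..2.
After op 3 (delete): buffer="sbeeet" (len 6), cursors c1@2 c2@4, authorship ..1.2.
After op 4 (insert('r')): buffer="sbreeret" (len 8), cursors c1@3 c2@6, authorship ..11.22.
After op 5 (add_cursor(2)): buffer="sbreeret" (len 8), cursors c3@2 c1@3 c2@6, authorship ..11.22.
After op 6 (add_cursor(3)): buffer="sbreeret" (len 8), cursors c3@2 c1@3 c4@3 c2@6, authorship ..11.22.
After op 7 (move_left): buffer="sbreeret" (len 8), cursors c3@1 c1@2 c4@2 c2@5, authorship ..11.22.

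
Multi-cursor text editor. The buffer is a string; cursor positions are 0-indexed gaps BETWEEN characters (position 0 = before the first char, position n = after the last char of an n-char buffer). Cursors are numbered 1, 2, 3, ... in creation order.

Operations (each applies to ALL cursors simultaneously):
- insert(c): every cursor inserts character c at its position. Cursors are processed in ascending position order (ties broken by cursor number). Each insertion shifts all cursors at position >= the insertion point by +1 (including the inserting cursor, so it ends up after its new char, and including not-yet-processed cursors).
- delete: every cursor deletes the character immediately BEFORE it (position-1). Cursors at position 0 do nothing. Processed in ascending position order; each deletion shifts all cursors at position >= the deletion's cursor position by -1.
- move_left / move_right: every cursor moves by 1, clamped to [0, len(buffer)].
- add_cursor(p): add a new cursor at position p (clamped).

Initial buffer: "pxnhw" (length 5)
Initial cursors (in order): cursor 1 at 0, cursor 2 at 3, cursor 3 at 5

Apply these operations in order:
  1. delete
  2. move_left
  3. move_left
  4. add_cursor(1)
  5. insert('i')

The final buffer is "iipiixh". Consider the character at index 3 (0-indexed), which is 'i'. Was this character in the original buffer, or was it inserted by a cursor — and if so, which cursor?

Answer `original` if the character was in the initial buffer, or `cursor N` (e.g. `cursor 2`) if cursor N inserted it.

After op 1 (delete): buffer="pxh" (len 3), cursors c1@0 c2@2 c3@3, authorship ...
After op 2 (move_left): buffer="pxh" (len 3), cursors c1@0 c2@1 c3@2, authorship ...
After op 3 (move_left): buffer="pxh" (len 3), cursors c1@0 c2@0 c3@1, authorship ...
After op 4 (add_cursor(1)): buffer="pxh" (len 3), cursors c1@0 c2@0 c3@1 c4@1, authorship ...
After op 5 (insert('i')): buffer="iipiixh" (len 7), cursors c1@2 c2@2 c3@5 c4@5, authorship 12.34..
Authorship (.=original, N=cursor N): 1 2 . 3 4 . .
Index 3: author = 3

Answer: cursor 3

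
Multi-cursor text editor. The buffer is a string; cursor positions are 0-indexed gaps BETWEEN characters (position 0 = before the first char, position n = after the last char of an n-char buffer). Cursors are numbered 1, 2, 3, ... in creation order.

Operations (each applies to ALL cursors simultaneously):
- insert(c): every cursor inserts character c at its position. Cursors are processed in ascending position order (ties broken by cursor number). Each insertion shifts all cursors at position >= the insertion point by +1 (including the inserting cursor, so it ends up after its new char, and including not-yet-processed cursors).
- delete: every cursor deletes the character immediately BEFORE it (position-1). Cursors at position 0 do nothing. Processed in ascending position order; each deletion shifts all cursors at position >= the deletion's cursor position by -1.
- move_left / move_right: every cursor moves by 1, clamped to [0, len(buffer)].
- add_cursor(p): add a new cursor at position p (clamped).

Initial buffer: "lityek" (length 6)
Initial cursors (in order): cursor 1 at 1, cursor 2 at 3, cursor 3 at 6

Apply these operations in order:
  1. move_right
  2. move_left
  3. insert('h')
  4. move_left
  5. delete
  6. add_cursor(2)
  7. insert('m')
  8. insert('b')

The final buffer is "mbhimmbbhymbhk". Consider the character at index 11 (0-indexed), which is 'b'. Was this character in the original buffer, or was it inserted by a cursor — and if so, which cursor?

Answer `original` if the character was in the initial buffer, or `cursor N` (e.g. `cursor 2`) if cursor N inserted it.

Answer: cursor 3

Derivation:
After op 1 (move_right): buffer="lityek" (len 6), cursors c1@2 c2@4 c3@6, authorship ......
After op 2 (move_left): buffer="lityek" (len 6), cursors c1@1 c2@3 c3@5, authorship ......
After op 3 (insert('h')): buffer="lhithyehk" (len 9), cursors c1@2 c2@5 c3@8, authorship .1..2..3.
After op 4 (move_left): buffer="lhithyehk" (len 9), cursors c1@1 c2@4 c3@7, authorship .1..2..3.
After op 5 (delete): buffer="hihyhk" (len 6), cursors c1@0 c2@2 c3@4, authorship 1.2.3.
After op 6 (add_cursor(2)): buffer="hihyhk" (len 6), cursors c1@0 c2@2 c4@2 c3@4, authorship 1.2.3.
After op 7 (insert('m')): buffer="mhimmhymhk" (len 10), cursors c1@1 c2@5 c4@5 c3@8, authorship 11.242.33.
After op 8 (insert('b')): buffer="mbhimmbbhymbhk" (len 14), cursors c1@2 c2@8 c4@8 c3@12, authorship 111.24242.333.
Authorship (.=original, N=cursor N): 1 1 1 . 2 4 2 4 2 . 3 3 3 .
Index 11: author = 3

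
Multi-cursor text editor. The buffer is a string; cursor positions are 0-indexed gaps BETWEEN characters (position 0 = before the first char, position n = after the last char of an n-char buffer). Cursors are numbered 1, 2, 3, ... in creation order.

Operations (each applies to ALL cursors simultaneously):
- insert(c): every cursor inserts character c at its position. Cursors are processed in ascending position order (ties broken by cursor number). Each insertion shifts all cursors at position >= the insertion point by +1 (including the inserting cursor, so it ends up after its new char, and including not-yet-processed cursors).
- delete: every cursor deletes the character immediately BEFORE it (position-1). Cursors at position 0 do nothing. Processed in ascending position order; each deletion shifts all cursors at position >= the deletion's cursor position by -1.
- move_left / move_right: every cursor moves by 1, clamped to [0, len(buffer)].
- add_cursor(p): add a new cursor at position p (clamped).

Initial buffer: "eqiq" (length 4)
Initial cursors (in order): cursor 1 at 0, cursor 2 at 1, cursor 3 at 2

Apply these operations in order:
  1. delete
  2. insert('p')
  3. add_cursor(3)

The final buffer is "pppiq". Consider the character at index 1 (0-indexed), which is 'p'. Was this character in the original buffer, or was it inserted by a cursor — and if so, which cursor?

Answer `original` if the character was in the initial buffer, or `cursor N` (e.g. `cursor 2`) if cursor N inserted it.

After op 1 (delete): buffer="iq" (len 2), cursors c1@0 c2@0 c3@0, authorship ..
After op 2 (insert('p')): buffer="pppiq" (len 5), cursors c1@3 c2@3 c3@3, authorship 123..
After op 3 (add_cursor(3)): buffer="pppiq" (len 5), cursors c1@3 c2@3 c3@3 c4@3, authorship 123..
Authorship (.=original, N=cursor N): 1 2 3 . .
Index 1: author = 2

Answer: cursor 2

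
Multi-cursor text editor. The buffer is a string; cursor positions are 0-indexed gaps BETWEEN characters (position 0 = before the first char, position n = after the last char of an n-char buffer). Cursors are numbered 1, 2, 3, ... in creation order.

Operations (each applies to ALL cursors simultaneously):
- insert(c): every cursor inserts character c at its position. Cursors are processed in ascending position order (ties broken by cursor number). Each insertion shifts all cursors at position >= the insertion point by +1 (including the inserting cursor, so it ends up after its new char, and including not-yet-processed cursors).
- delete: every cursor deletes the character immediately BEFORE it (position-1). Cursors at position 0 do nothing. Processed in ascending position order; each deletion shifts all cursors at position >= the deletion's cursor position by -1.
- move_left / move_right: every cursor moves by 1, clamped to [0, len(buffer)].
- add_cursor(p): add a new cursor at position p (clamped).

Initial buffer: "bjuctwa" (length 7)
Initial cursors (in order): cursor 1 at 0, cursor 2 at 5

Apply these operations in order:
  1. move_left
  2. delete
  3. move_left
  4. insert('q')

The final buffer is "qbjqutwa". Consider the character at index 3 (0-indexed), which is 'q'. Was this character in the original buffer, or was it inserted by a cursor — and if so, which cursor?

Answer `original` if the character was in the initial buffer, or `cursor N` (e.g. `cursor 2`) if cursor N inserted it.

After op 1 (move_left): buffer="bjuctwa" (len 7), cursors c1@0 c2@4, authorship .......
After op 2 (delete): buffer="bjutwa" (len 6), cursors c1@0 c2@3, authorship ......
After op 3 (move_left): buffer="bjutwa" (len 6), cursors c1@0 c2@2, authorship ......
After op 4 (insert('q')): buffer="qbjqutwa" (len 8), cursors c1@1 c2@4, authorship 1..2....
Authorship (.=original, N=cursor N): 1 . . 2 . . . .
Index 3: author = 2

Answer: cursor 2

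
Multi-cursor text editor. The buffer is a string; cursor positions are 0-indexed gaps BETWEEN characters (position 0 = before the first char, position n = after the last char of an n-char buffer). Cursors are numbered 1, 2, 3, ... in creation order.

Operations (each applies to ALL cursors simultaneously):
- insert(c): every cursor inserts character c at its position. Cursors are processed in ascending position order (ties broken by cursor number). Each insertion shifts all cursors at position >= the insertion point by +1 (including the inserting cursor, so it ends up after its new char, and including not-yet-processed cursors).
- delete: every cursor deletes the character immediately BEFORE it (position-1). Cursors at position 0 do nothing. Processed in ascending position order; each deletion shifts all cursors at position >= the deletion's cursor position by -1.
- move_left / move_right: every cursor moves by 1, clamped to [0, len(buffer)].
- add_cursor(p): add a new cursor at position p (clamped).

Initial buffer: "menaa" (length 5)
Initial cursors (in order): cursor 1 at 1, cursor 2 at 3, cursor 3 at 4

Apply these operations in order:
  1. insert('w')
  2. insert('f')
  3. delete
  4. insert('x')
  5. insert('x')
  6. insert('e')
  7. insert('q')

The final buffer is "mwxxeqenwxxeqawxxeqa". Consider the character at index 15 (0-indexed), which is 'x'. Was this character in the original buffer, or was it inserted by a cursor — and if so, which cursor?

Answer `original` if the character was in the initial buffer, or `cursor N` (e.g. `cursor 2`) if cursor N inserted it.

After op 1 (insert('w')): buffer="mwenwawa" (len 8), cursors c1@2 c2@5 c3@7, authorship .1..2.3.
After op 2 (insert('f')): buffer="mwfenwfawfa" (len 11), cursors c1@3 c2@7 c3@10, authorship .11..22.33.
After op 3 (delete): buffer="mwenwawa" (len 8), cursors c1@2 c2@5 c3@7, authorship .1..2.3.
After op 4 (insert('x')): buffer="mwxenwxawxa" (len 11), cursors c1@3 c2@7 c3@10, authorship .11..22.33.
After op 5 (insert('x')): buffer="mwxxenwxxawxxa" (len 14), cursors c1@4 c2@9 c3@13, authorship .111..222.333.
After op 6 (insert('e')): buffer="mwxxeenwxxeawxxea" (len 17), cursors c1@5 c2@11 c3@16, authorship .1111..2222.3333.
After op 7 (insert('q')): buffer="mwxxeqenwxxeqawxxeqa" (len 20), cursors c1@6 c2@13 c3@19, authorship .11111..22222.33333.
Authorship (.=original, N=cursor N): . 1 1 1 1 1 . . 2 2 2 2 2 . 3 3 3 3 3 .
Index 15: author = 3

Answer: cursor 3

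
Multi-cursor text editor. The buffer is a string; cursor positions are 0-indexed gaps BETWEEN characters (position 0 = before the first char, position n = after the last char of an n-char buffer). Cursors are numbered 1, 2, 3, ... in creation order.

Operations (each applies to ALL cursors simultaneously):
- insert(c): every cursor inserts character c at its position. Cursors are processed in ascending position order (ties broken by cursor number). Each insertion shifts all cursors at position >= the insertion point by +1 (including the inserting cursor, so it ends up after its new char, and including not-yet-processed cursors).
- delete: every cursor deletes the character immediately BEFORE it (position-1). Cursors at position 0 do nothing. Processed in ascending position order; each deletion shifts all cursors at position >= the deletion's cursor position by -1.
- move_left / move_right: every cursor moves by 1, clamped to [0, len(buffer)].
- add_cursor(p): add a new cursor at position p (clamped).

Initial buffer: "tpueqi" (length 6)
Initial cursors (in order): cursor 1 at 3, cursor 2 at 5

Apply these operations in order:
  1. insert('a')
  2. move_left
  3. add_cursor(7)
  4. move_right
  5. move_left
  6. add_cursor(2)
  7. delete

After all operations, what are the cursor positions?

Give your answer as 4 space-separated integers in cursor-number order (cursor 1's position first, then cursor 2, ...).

Answer: 1 3 3 1

Derivation:
After op 1 (insert('a')): buffer="tpuaeqai" (len 8), cursors c1@4 c2@7, authorship ...1..2.
After op 2 (move_left): buffer="tpuaeqai" (len 8), cursors c1@3 c2@6, authorship ...1..2.
After op 3 (add_cursor(7)): buffer="tpuaeqai" (len 8), cursors c1@3 c2@6 c3@7, authorship ...1..2.
After op 4 (move_right): buffer="tpuaeqai" (len 8), cursors c1@4 c2@7 c3@8, authorship ...1..2.
After op 5 (move_left): buffer="tpuaeqai" (len 8), cursors c1@3 c2@6 c3@7, authorship ...1..2.
After op 6 (add_cursor(2)): buffer="tpuaeqai" (len 8), cursors c4@2 c1@3 c2@6 c3@7, authorship ...1..2.
After op 7 (delete): buffer="taei" (len 4), cursors c1@1 c4@1 c2@3 c3@3, authorship .1..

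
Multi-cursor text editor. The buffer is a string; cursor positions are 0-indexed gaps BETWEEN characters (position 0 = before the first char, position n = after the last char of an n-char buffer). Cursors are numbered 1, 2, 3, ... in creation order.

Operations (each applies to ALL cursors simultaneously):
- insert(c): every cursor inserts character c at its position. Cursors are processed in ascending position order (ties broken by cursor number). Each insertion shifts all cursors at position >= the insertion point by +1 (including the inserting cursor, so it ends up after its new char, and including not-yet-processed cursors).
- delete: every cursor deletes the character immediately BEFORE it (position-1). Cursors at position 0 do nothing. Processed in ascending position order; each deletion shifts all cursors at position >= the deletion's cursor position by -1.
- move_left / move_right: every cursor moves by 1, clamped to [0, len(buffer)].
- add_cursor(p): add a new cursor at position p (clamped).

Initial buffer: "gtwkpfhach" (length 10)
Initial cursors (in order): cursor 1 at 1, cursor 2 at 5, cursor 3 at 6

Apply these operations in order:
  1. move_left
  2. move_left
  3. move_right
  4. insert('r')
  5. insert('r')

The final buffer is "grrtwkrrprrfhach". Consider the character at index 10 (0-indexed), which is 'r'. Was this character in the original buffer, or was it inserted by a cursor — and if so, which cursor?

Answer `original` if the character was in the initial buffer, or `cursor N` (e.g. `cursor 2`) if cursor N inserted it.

Answer: cursor 3

Derivation:
After op 1 (move_left): buffer="gtwkpfhach" (len 10), cursors c1@0 c2@4 c3@5, authorship ..........
After op 2 (move_left): buffer="gtwkpfhach" (len 10), cursors c1@0 c2@3 c3@4, authorship ..........
After op 3 (move_right): buffer="gtwkpfhach" (len 10), cursors c1@1 c2@4 c3@5, authorship ..........
After op 4 (insert('r')): buffer="grtwkrprfhach" (len 13), cursors c1@2 c2@6 c3@8, authorship .1...2.3.....
After op 5 (insert('r')): buffer="grrtwkrrprrfhach" (len 16), cursors c1@3 c2@8 c3@11, authorship .11...22.33.....
Authorship (.=original, N=cursor N): . 1 1 . . . 2 2 . 3 3 . . . . .
Index 10: author = 3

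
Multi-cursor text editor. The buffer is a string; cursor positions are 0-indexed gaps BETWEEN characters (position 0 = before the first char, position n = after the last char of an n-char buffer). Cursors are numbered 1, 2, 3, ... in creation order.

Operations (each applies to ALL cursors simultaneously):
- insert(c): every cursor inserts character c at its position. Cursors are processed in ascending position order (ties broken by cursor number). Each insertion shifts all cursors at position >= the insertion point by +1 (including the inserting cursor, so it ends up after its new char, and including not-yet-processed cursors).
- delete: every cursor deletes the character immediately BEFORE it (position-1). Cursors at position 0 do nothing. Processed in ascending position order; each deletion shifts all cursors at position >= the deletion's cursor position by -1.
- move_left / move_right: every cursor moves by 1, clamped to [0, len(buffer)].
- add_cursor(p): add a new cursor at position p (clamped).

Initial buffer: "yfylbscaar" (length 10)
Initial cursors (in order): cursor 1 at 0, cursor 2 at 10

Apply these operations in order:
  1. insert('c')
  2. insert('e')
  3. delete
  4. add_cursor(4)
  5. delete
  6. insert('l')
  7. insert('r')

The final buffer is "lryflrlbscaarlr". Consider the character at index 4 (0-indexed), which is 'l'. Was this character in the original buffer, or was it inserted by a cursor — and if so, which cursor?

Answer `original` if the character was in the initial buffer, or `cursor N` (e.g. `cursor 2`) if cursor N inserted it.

Answer: cursor 3

Derivation:
After op 1 (insert('c')): buffer="cyfylbscaarc" (len 12), cursors c1@1 c2@12, authorship 1..........2
After op 2 (insert('e')): buffer="ceyfylbscaarce" (len 14), cursors c1@2 c2@14, authorship 11..........22
After op 3 (delete): buffer="cyfylbscaarc" (len 12), cursors c1@1 c2@12, authorship 1..........2
After op 4 (add_cursor(4)): buffer="cyfylbscaarc" (len 12), cursors c1@1 c3@4 c2@12, authorship 1..........2
After op 5 (delete): buffer="yflbscaar" (len 9), cursors c1@0 c3@2 c2@9, authorship .........
After op 6 (insert('l')): buffer="lyfllbscaarl" (len 12), cursors c1@1 c3@4 c2@12, authorship 1..3.......2
After op 7 (insert('r')): buffer="lryflrlbscaarlr" (len 15), cursors c1@2 c3@6 c2@15, authorship 11..33.......22
Authorship (.=original, N=cursor N): 1 1 . . 3 3 . . . . . . . 2 2
Index 4: author = 3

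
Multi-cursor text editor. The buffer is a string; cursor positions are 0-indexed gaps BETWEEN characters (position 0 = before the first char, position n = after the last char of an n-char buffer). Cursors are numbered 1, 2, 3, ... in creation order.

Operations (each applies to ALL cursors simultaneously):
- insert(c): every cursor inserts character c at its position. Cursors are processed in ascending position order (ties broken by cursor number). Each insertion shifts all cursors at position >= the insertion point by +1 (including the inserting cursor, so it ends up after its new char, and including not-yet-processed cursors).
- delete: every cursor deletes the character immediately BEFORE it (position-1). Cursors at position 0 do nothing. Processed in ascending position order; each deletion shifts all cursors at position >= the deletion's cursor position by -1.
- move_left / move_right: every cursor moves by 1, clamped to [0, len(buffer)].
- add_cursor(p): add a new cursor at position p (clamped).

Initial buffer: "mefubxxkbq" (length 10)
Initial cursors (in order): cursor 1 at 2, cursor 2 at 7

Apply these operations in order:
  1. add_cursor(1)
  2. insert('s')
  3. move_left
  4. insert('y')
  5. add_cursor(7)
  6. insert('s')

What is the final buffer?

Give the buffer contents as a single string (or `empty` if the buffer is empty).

After op 1 (add_cursor(1)): buffer="mefubxxkbq" (len 10), cursors c3@1 c1@2 c2@7, authorship ..........
After op 2 (insert('s')): buffer="msesfubxxskbq" (len 13), cursors c3@2 c1@4 c2@10, authorship .3.1.....2...
After op 3 (move_left): buffer="msesfubxxskbq" (len 13), cursors c3@1 c1@3 c2@9, authorship .3.1.....2...
After op 4 (insert('y')): buffer="myseysfubxxyskbq" (len 16), cursors c3@2 c1@5 c2@12, authorship .33.11.....22...
After op 5 (add_cursor(7)): buffer="myseysfubxxyskbq" (len 16), cursors c3@2 c1@5 c4@7 c2@12, authorship .33.11.....22...
After op 6 (insert('s')): buffer="mysseyssfsubxxysskbq" (len 20), cursors c3@3 c1@7 c4@10 c2@16, authorship .333.111.4....222...

Answer: mysseyssfsubxxysskbq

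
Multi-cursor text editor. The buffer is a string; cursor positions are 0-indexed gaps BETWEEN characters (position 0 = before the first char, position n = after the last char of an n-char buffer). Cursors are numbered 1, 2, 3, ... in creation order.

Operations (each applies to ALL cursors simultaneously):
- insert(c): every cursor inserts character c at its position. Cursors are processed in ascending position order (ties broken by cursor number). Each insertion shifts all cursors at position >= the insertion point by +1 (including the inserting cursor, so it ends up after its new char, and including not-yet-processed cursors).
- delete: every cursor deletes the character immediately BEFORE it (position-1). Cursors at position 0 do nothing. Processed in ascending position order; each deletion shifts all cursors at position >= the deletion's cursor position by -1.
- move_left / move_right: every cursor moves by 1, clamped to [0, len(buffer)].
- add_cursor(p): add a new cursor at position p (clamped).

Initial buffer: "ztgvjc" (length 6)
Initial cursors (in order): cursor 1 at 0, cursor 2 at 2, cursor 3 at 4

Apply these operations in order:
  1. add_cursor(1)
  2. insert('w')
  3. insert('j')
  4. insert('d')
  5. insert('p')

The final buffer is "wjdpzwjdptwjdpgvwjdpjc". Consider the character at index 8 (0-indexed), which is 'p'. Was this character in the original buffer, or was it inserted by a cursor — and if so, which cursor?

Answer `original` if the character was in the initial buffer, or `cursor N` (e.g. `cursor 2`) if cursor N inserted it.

After op 1 (add_cursor(1)): buffer="ztgvjc" (len 6), cursors c1@0 c4@1 c2@2 c3@4, authorship ......
After op 2 (insert('w')): buffer="wzwtwgvwjc" (len 10), cursors c1@1 c4@3 c2@5 c3@8, authorship 1.4.2..3..
After op 3 (insert('j')): buffer="wjzwjtwjgvwjjc" (len 14), cursors c1@2 c4@5 c2@8 c3@12, authorship 11.44.22..33..
After op 4 (insert('d')): buffer="wjdzwjdtwjdgvwjdjc" (len 18), cursors c1@3 c4@7 c2@11 c3@16, authorship 111.444.222..333..
After op 5 (insert('p')): buffer="wjdpzwjdptwjdpgvwjdpjc" (len 22), cursors c1@4 c4@9 c2@14 c3@20, authorship 1111.4444.2222..3333..
Authorship (.=original, N=cursor N): 1 1 1 1 . 4 4 4 4 . 2 2 2 2 . . 3 3 3 3 . .
Index 8: author = 4

Answer: cursor 4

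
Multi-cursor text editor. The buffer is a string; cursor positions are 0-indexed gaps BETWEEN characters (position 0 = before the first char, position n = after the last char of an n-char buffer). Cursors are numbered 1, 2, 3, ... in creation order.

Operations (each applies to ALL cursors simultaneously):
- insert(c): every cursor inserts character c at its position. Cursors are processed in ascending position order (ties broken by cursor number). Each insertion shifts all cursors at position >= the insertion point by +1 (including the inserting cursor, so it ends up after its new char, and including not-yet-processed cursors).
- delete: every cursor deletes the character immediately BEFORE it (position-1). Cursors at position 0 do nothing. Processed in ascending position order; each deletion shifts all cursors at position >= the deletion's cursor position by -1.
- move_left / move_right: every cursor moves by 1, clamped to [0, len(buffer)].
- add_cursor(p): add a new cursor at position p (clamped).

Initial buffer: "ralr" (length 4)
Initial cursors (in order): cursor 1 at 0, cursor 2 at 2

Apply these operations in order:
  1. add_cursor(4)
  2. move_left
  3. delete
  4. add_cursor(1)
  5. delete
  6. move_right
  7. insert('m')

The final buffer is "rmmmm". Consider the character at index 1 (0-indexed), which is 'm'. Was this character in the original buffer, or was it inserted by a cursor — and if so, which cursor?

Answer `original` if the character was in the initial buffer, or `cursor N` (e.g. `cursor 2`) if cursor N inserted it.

Answer: cursor 1

Derivation:
After op 1 (add_cursor(4)): buffer="ralr" (len 4), cursors c1@0 c2@2 c3@4, authorship ....
After op 2 (move_left): buffer="ralr" (len 4), cursors c1@0 c2@1 c3@3, authorship ....
After op 3 (delete): buffer="ar" (len 2), cursors c1@0 c2@0 c3@1, authorship ..
After op 4 (add_cursor(1)): buffer="ar" (len 2), cursors c1@0 c2@0 c3@1 c4@1, authorship ..
After op 5 (delete): buffer="r" (len 1), cursors c1@0 c2@0 c3@0 c4@0, authorship .
After op 6 (move_right): buffer="r" (len 1), cursors c1@1 c2@1 c3@1 c4@1, authorship .
After op 7 (insert('m')): buffer="rmmmm" (len 5), cursors c1@5 c2@5 c3@5 c4@5, authorship .1234
Authorship (.=original, N=cursor N): . 1 2 3 4
Index 1: author = 1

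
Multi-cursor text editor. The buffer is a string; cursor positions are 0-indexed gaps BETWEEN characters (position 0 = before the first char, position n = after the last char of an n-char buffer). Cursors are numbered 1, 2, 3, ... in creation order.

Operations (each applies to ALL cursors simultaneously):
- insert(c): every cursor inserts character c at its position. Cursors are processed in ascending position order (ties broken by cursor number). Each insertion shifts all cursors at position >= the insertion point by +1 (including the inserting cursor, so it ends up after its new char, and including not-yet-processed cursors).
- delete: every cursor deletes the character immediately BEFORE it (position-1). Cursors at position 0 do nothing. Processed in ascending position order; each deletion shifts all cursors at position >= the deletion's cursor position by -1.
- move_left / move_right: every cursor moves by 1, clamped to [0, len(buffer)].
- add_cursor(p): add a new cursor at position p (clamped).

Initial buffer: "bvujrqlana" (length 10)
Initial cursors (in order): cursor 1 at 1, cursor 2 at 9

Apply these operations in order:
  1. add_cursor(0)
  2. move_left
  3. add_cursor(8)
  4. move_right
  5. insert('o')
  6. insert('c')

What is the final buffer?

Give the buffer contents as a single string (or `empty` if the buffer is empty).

Answer: booccvujrqlanoocca

Derivation:
After op 1 (add_cursor(0)): buffer="bvujrqlana" (len 10), cursors c3@0 c1@1 c2@9, authorship ..........
After op 2 (move_left): buffer="bvujrqlana" (len 10), cursors c1@0 c3@0 c2@8, authorship ..........
After op 3 (add_cursor(8)): buffer="bvujrqlana" (len 10), cursors c1@0 c3@0 c2@8 c4@8, authorship ..........
After op 4 (move_right): buffer="bvujrqlana" (len 10), cursors c1@1 c3@1 c2@9 c4@9, authorship ..........
After op 5 (insert('o')): buffer="boovujrqlanooa" (len 14), cursors c1@3 c3@3 c2@13 c4@13, authorship .13........24.
After op 6 (insert('c')): buffer="booccvujrqlanoocca" (len 18), cursors c1@5 c3@5 c2@17 c4@17, authorship .1313........2424.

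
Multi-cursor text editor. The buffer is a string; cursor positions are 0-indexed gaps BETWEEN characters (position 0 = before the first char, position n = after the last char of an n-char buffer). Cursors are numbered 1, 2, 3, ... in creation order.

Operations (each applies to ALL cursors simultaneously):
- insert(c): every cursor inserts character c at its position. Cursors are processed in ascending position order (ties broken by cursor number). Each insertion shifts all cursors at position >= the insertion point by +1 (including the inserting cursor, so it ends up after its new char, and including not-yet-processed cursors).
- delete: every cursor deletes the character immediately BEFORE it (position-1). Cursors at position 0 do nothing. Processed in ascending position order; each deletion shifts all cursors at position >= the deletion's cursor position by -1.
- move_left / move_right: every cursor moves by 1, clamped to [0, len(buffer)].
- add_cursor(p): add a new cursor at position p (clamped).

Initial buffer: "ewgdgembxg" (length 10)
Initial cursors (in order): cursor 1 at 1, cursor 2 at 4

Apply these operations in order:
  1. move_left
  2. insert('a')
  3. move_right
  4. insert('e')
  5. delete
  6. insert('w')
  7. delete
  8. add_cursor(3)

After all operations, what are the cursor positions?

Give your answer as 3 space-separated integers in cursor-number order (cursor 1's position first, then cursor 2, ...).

After op 1 (move_left): buffer="ewgdgembxg" (len 10), cursors c1@0 c2@3, authorship ..........
After op 2 (insert('a')): buffer="aewgadgembxg" (len 12), cursors c1@1 c2@5, authorship 1...2.......
After op 3 (move_right): buffer="aewgadgembxg" (len 12), cursors c1@2 c2@6, authorship 1...2.......
After op 4 (insert('e')): buffer="aeewgadegembxg" (len 14), cursors c1@3 c2@8, authorship 1.1..2.2......
After op 5 (delete): buffer="aewgadgembxg" (len 12), cursors c1@2 c2@6, authorship 1...2.......
After op 6 (insert('w')): buffer="aewwgadwgembxg" (len 14), cursors c1@3 c2@8, authorship 1.1..2.2......
After op 7 (delete): buffer="aewgadgembxg" (len 12), cursors c1@2 c2@6, authorship 1...2.......
After op 8 (add_cursor(3)): buffer="aewgadgembxg" (len 12), cursors c1@2 c3@3 c2@6, authorship 1...2.......

Answer: 2 6 3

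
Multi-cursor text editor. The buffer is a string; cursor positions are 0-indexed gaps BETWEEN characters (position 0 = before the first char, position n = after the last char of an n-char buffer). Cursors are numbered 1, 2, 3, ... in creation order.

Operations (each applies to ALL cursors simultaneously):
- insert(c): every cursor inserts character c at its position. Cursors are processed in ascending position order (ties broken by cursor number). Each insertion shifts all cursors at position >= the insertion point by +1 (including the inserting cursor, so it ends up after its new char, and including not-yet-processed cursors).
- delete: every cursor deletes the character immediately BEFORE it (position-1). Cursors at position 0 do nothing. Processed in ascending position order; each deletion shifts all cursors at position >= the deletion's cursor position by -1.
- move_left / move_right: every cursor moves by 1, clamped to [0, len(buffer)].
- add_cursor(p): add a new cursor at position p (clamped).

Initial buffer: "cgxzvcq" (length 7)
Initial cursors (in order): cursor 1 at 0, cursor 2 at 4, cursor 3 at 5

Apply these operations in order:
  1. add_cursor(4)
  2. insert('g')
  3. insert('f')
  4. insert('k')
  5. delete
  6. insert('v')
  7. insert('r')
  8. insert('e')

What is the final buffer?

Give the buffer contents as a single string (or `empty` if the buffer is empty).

After op 1 (add_cursor(4)): buffer="cgxzvcq" (len 7), cursors c1@0 c2@4 c4@4 c3@5, authorship .......
After op 2 (insert('g')): buffer="gcgxzggvgcq" (len 11), cursors c1@1 c2@7 c4@7 c3@9, authorship 1....24.3..
After op 3 (insert('f')): buffer="gfcgxzggffvgfcq" (len 15), cursors c1@2 c2@10 c4@10 c3@13, authorship 11....2424.33..
After op 4 (insert('k')): buffer="gfkcgxzggffkkvgfkcq" (len 19), cursors c1@3 c2@13 c4@13 c3@17, authorship 111....242424.333..
After op 5 (delete): buffer="gfcgxzggffvgfcq" (len 15), cursors c1@2 c2@10 c4@10 c3@13, authorship 11....2424.33..
After op 6 (insert('v')): buffer="gfvcgxzggffvvvgfvcq" (len 19), cursors c1@3 c2@13 c4@13 c3@17, authorship 111....242424.333..
After op 7 (insert('r')): buffer="gfvrcgxzggffvvrrvgfvrcq" (len 23), cursors c1@4 c2@16 c4@16 c3@21, authorship 1111....24242424.3333..
After op 8 (insert('e')): buffer="gfvrecgxzggffvvrreevgfvrecq" (len 27), cursors c1@5 c2@19 c4@19 c3@25, authorship 11111....2424242424.33333..

Answer: gfvrecgxzggffvvrreevgfvrecq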